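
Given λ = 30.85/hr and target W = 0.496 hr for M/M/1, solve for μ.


W = 1/(μ−λ) ⇒ μ − λ = 1/W = 1/0.496 = 2.0161
μ = λ + 1/W = 30.85 + 2.0161 = 32.8661 per hr

Final: 32.8661 /hr


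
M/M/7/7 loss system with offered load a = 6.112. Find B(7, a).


B(c,a) = (a^c/c!) / Σ_{k=0}^{c} a^k/k!
a^7/7! = 63.219766
Σ terms (k=0..7): 1.00000 + 6.11200 + 18.67827 + 38.05387 + 58.14631 + 71.07805 + 72.40484 + 63.21977 = 328.693094
B = 63.219766/328.693094 = 0.192337

Final: 0.192337


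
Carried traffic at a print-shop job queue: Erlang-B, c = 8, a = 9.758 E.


B(8,9.758) = 0.326854 (Erlang-B)
Carried load = a(1 − B) = 9.758·(1 − 0.326854) = 9.758·0.673146 = 6.5686 E

Final: 6.5686 Erlangs


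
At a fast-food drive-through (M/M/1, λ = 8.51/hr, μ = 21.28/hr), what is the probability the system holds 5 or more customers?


ρ = 8.51/21.28 = 0.3999
P(N ≥ n) = ρ^n = 0.3999^5 = 0.010228

Final: 0.010228


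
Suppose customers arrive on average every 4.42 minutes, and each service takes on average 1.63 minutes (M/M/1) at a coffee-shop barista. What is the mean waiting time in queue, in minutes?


λ = 60/4.42 = 13.5747 /hr
μ = 60/1.63 = 36.8098 /hr
ρ = λ/μ = 13.5747/36.8098 = 0.3688
Wq = ρ/(μ−λ) = 0.3688/(36.8098−13.5747) = 0.01587 hr
In minutes: 0.01587·60 = 0.9523 min

Final: 0.9523 min


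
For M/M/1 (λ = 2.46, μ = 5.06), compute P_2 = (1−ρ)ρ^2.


ρ = 2.46/5.06 = 0.4862
P_n = (1−ρ)·ρ^n = (1 − 0.4862)·0.4862^2 = 0.5138·0.236357 = 0.121448

Final: 0.121448


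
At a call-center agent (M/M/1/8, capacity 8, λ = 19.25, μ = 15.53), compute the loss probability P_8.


ρ = λ/μ = 19.25/15.53 = 1.2395
P_K = (1−ρ)ρ^K/(1−ρ^(K+1)) = (-0.2395·5.572810)/(1 − 6.907701)
= -1.334891/-5.907701 = 0.225958

Final: 0.225958


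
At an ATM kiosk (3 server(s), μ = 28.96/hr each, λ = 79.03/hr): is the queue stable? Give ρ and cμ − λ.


Total capacity cμ = 3·28.96 = 86.88/hr
ρ = λ/(cμ) = 79.03/86.88 = 0.9096
Stable ⇔ ρ < 1: YES
Spare capacity = cμ − λ = 86.88 − 79.03 = 7.85/hr

Final: ρ = 0.9096; stable; margin = 7.85/hr


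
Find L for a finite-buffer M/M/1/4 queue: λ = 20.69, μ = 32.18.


ρ = 20.69/32.18 = 0.6429
L = ρ[1 − (K+1)ρ^K + Kρ^(K+1)] / [(1−ρ)(1−ρ^(K+1))]
Numerator: 0.6429·(1 − 5·0.170883 + 4·0.109868) = 0.376162
Denominator: (0.3571)·(0.890132) = 0.317825
L = 0.376162/0.317825 = 1.1836

Final: 1.1836


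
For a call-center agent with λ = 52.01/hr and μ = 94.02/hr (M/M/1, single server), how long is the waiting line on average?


ρ = 52.01/94.02 = 0.5532
Lq = ρ²/(1−ρ) = 0.3060/0.4468 = 0.6849

Final: 0.6849


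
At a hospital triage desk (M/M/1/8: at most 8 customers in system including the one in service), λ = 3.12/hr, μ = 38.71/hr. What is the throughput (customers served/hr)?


ρ = 0.08060; P_K = (1−ρ)ρ^8/(1−ρ^9) = 0.000000001637
λ_eff = λ(1 − P_K) = 3.12·(1 − 0.000000001637) = 3.12·1.000000 = 3.1200 /hr

Final: 3.1200 /hr


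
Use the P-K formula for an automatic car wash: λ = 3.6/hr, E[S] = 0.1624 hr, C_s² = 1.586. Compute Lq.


ρ = λ·E[S] = 3.6·0.1624 = 0.5846
Lq = ρ²(1+C_s²)/(2(1−ρ)) = 0.3418·(1+1.586)/(2·0.4154)
= 0.3418·2.5860/0.8307 = 1.06402

Final: 1.06402


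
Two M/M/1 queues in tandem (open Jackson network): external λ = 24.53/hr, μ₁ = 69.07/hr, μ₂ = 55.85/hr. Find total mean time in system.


Each node sees arrival rate λ = 24.53/hr (tandem ⇒ throughput preserved).
W₁ = 1/(μ₁−λ) = 1/(69.07−24.53) = 0.02245 hr
W₂ = 1/(μ₂−λ) = 1/(55.85−24.53) = 0.03193 hr
W_total = W₁ + W₂ = 0.02245 + 0.03193 = 0.05438 hr

Final: 0.05438 hr


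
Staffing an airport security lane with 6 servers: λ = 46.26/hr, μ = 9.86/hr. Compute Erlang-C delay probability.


a = λ/μ = 4.6917; ρ = a/6 = 0.7819
P₀ = 0.007093 (from M/M/c formula)
C(c,a) = [a^c/(c!(1−ρ))]·P₀ = [10665.28047/(720·0.2181)]·0.007093
= 67.93260·0.007093 = 0.481879

Final: 0.481879


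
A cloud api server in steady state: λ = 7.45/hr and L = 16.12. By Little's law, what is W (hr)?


W = L/λ = 16.12/7.45 = 2.1638 hr

Final: 2.1638 hr


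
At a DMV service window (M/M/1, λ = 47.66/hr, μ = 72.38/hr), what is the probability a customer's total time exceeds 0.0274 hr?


W ~ Exponential(μ−λ) for M/M/1.
μ − λ = 72.38 − 47.66 = 24.7200
P(W > t) = e^{−(μ−λ)t} = e^{−0.6773} = 0.507972

Final: 0.507972


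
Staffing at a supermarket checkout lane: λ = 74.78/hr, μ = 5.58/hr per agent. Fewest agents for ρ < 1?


Stability requires cμ > λ ⇔ c > λ/μ.
λ/μ = 74.78/5.58 = 13.4014
Minimum integer c = ⌊13.4014⌋ + 1 = 14
Check: 14·5.58 = 78.12 > 74.78, while 13·5.58 = 72.54 ≤ 74.78

Final: 14 servers


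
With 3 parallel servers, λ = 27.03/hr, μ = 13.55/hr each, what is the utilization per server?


ρ = λ/(cμ) = 27.03/(3·13.55) = 27.03/40.65 = 0.6649

Final: 0.6649


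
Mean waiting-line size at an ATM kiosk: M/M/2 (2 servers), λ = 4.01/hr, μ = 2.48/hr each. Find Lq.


a = λ/μ = 1.6169; ρ = a/2 = 0.8085
P₀ = 0.105909
Lq = P₀·a^c·ρ / (c!·(1−ρ)²) = 0.105909·2.61448·0.8085/(2·0.03668)
= 3.05116

Final: 3.05116


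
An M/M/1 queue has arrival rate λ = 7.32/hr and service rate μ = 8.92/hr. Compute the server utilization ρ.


ρ = λ/μ = 7.32/8.92 = 0.8206

Final: 0.8206


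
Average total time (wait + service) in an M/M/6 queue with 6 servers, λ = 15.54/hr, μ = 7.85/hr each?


a = 1.9796; ρ = 0.3299; P₀ = 0.137930
Lq = P₀·a^c·ρ/(c!(1−ρ)²) = 0.008473
Wq = Lq/λ = 0.008473/15.54 = 0.0005452 hr
W = Wq + 1/μ = 0.0005452 + 0.12739 = 0.12793 hr

Final: 0.12793 hr


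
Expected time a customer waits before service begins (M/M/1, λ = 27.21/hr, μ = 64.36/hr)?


ρ = 27.21/64.36 = 0.4228
Wq = ρ/(μ−λ) = 0.4228/(64.36 − 27.21) = 0.4228/37.15 = 0.01138 hr

Final: 0.01138 hr


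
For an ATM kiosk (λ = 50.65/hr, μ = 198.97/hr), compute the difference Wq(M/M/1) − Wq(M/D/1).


ρ = 50.65/198.97 = 0.2546
Wq(M/M/1) = ρ/(μ−λ) = 0.2546/148.32 = 0.001716 hr
Wq(M/D/1) = ρ/(2(μ−λ)) = 0.0008581 hr
Savings = 0.001716 − 0.0008581 = 0.0008581 hr

Final: 0.0008581 hr


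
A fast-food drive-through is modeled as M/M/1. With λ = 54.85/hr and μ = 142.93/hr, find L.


ρ = λ/μ = 54.85/142.93 = 0.3838
L = ρ/(1−ρ) = 0.3838/(1 − 0.3838) = 0.3838/0.6162 = 0.6227

Final: 0.6227


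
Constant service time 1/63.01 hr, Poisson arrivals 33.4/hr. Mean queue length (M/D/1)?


ρ = 33.4/63.01 = 0.5301
M/D/1: Lq = ρ²/(2(1−ρ)) = 0.2810/(2·0.4699) = 0.29896

Final: 0.29896


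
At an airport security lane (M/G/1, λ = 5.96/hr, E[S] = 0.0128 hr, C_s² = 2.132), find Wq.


ρ = λ·E[S] = 5.96·0.0128 = 0.07629
E[S²] = E[S]²(1+C_s²) = 0.0128²·(1+2.132) = 0.0005131
Wq = λ·E[S²]/(2(1−ρ)) = 5.96·0.0005131/(2·0.9237) = 0.001655 hr

Final: 0.001655 hr


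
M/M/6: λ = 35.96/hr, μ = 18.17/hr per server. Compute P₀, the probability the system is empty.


a = λ/μ = 35.96/18.17 = 1.9791; ρ = a/c = 0.3298
Σ_{k=0}^{5} a^k/k! (terms k=0..5) = 1.00000 + 1.97909 + 1.95839 + 1.29194 + 0.63922 + 0.25301 = 7.12165
Tail: a^6/(6!(1−ρ)) = 60.08811/(720·0.6702) = 0.12453
P₀ = 1/(7.12165 + 0.12453) = 1/7.24618 = 0.138004

Final: 0.138004


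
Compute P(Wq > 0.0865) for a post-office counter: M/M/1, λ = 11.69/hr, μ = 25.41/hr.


ρ = 11.69/25.41 = 0.4601
P(Wq > t) = ρ·e^{−(μ−λ)t} = 0.4601·e^{−1.1868}
= 0.4601·0.305202 = 0.140410

Final: 0.140410


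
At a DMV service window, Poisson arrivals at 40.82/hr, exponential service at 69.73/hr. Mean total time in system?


W = 1/(μ−λ) = 1/(69.73 − 40.82) = 1/28.91 = 0.03459 hr

Final: 0.03459 hr


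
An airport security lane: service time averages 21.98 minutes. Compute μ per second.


μ = 1/(service time) in consistent units.
1 second = 0.0166667 min, so μ = 0.0166667/21.98 = 0.0007583 per second

Final: 0.0007583 /sec


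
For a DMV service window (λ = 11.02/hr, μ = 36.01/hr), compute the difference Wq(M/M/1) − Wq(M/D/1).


ρ = 11.02/36.01 = 0.3060
Wq(M/M/1) = ρ/(μ−λ) = 0.3060/24.99 = 0.01225 hr
Wq(M/D/1) = ρ/(2(μ−λ)) = 0.006123 hr
Savings = 0.01225 − 0.006123 = 0.006123 hr

Final: 0.006123 hr


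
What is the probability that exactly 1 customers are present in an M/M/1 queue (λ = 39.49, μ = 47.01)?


ρ = 39.49/47.01 = 0.8400
P_n = (1−ρ)·ρ^n = (1 − 0.8400)·0.8400^1 = 0.1600·0.840034 = 0.134377

Final: 0.134377


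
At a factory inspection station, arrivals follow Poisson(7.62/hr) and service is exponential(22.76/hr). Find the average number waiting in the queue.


ρ = 7.62/22.76 = 0.3348
Lq = ρ²/(1−ρ) = 0.1121/0.6652 = 0.1685

Final: 0.1685


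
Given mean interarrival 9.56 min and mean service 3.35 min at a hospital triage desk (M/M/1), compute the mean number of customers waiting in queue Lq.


λ = 60/9.56 = 6.2762 /hr
μ = 60/3.35 = 17.9104 /hr
ρ = λ/μ = 6.2762/17.9104 = 0.3504
Lq = ρ²/(1−ρ) = 0.1228/0.6496 = 0.1890

Final: 0.1890


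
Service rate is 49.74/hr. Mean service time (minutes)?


Mean service time = 1/μ = 1/49.74 hour = 0.02010 hour
In minutes: 0.02010 × 60 = 1.2063 min

Final: 1.2063 min


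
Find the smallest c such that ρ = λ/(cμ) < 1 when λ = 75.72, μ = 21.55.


Stability requires cμ > λ ⇔ c > λ/μ.
λ/μ = 75.72/21.55 = 3.5137
Minimum integer c = ⌊3.5137⌋ + 1 = 4
Check: 4·21.55 = 86.20 > 75.72, while 3·21.55 = 64.65 ≤ 75.72

Final: 4 servers


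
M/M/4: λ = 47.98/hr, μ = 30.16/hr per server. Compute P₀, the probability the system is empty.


a = λ/μ = 47.98/30.16 = 1.5908; ρ = a/c = 0.3977
Σ_{k=0}^{3} a^k/k! (terms k=0..3) = 1.00000 + 1.59085 + 1.26540 + 0.67102 = 4.52727
Tail: a^4/(4!(1−ρ)) = 6.40495/(24·0.6023) = 0.44310
P₀ = 1/(4.52727 + 0.44310) = 1/4.97037 = 0.201192

Final: 0.201192


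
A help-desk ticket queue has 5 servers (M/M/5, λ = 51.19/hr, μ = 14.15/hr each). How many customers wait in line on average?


a = λ/μ = 3.6177; ρ = a/5 = 0.7235
P₀ = 0.022288
Lq = P₀·a^c·ρ / (c!·(1−ρ)²) = 0.022288·619.64571·0.7235/(120·0.07643)
= 1.08946

Final: 1.08946


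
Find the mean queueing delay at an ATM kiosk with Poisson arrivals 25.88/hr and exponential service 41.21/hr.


ρ = 25.88/41.21 = 0.6280
Wq = ρ/(μ−λ) = 0.6280/(41.21 − 25.88) = 0.6280/15.33 = 0.04097 hr

Final: 0.04097 hr


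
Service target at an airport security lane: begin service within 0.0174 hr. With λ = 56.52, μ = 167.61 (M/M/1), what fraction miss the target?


ρ = 56.52/167.61 = 0.3372
P(Wq > t) = ρ·e^{−(μ−λ)t} = 0.3372·e^{−1.9330}
= 0.3372·0.144718 = 0.048801

Final: 0.048801


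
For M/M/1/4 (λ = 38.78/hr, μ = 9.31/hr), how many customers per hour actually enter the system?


ρ = 4.1654; P_K = (1−ρ)ρ^4/(1−ρ^5) = 0.760534
λ_eff = λ(1 − P_K) = 38.78·(1 − 0.760534) = 38.78·0.239466 = 9.2865 /hr

Final: 9.2865 /hr


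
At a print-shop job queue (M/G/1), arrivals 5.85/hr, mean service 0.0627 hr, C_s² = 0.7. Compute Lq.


ρ = λ·E[S] = 5.85·0.0627 = 0.3668
Lq = ρ²(1+C_s²)/(2(1−ρ)) = 0.1345·(1+0.7)/(2·0.6332)
= 0.1345·1.7000/1.2664 = 0.18060

Final: 0.18060


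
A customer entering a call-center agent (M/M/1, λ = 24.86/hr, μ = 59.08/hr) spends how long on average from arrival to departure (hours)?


W = 1/(μ−λ) = 1/(59.08 − 24.86) = 1/34.22 = 0.02922 hr

Final: 0.02922 hr


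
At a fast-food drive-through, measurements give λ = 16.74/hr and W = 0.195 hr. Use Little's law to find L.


L = λW = 16.74·0.195 = 3.2643

Final: 3.2643


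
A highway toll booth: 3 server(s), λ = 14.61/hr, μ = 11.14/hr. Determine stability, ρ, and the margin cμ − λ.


Total capacity cμ = 3·11.14 = 33.42/hr
ρ = λ/(cμ) = 14.61/33.42 = 0.4372
Stable ⇔ ρ < 1: YES
Spare capacity = cμ − λ = 33.42 − 14.61 = 18.81/hr

Final: ρ = 0.4372; stable; margin = 18.81/hr


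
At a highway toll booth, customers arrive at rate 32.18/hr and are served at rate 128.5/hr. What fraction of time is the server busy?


ρ = λ/μ = 32.18/128.5 = 0.2504

Final: 0.2504


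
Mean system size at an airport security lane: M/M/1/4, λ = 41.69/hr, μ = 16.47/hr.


ρ = 41.69/16.47 = 2.5313
L = ρ[1 − (K+1)ρ^K + Kρ^(K+1)] / [(1−ρ)(1−ρ^(K+1))]
Numerator: 2.5313·(1 − 5·41.053783 + 4·103.918168) = 535.119764
Denominator: (-1.5313)·(-102.918168) = 157.595397
L = 535.119764/157.595397 = 3.3955

Final: 3.3955


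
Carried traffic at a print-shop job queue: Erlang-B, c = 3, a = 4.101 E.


B(3,4.101) = 0.459711 (Erlang-B)
Carried load = a(1 − B) = 4.101·(1 − 0.459711) = 4.101·0.540289 = 2.2157 E

Final: 2.2157 Erlangs


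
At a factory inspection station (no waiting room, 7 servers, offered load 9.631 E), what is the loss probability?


B(c,a) = (a^c/c!) / Σ_{k=0}^{c} a^k/k!
a^7/7! = 1524.997542
Σ terms (k=0..7): 1.00000 + 9.63100 + 46.37808 + 148.88910 + 358.48773 + 690.51906 + 1108.39817 + 1524.99754 = 3888.300673
B = 1524.997542/3888.300673 = 0.392202

Final: 0.392202


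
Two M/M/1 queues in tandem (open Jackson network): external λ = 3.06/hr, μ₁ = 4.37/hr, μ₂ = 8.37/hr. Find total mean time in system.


Each node sees arrival rate λ = 3.06/hr (tandem ⇒ throughput preserved).
W₁ = 1/(μ₁−λ) = 1/(4.37−3.06) = 0.76336 hr
W₂ = 1/(μ₂−λ) = 1/(8.37−3.06) = 0.18832 hr
W_total = W₁ + W₂ = 0.76336 + 0.18832 = 0.95168 hr

Final: 0.95168 hr


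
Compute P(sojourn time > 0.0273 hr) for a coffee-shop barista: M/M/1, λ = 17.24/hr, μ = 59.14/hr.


W ~ Exponential(μ−λ) for M/M/1.
μ − λ = 59.14 − 17.24 = 41.9000
P(W > t) = e^{−(μ−λ)t} = e^{−1.1439} = 0.318584

Final: 0.318584


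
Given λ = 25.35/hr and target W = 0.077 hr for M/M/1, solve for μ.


W = 1/(μ−λ) ⇒ μ − λ = 1/W = 1/0.077 = 12.9870
μ = λ + 1/W = 25.35 + 12.9870 = 38.3370 per hr

Final: 38.3370 /hr


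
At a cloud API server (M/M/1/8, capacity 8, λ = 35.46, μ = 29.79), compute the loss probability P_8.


ρ = λ/μ = 35.46/29.79 = 1.1903
P_K = (1−ρ)ρ^K/(1−ρ^(K+1)) = (-0.1903·4.030378)/(1 − 4.797490)
= -0.767111/-3.797490 = 0.202005

Final: 0.202005


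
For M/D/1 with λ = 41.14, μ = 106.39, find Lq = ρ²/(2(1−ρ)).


ρ = 41.14/106.39 = 0.3867
M/D/1: Lq = ρ²/(2(1−ρ)) = 0.1495/(2·0.6133) = 0.12190

Final: 0.12190


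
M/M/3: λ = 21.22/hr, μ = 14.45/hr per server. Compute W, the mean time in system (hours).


a = 1.4685; ρ = 0.4895; P₀ = 0.218307
Lq = P₀·a^c·ρ/(c!(1−ρ)²) = 0.21643
Wq = Lq/λ = 0.21643/21.22 = 0.01020 hr
W = Wq + 1/μ = 0.01020 + 0.06920 = 0.07940 hr

Final: 0.07940 hr


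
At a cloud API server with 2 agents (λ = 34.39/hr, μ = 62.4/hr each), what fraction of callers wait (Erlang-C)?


a = λ/μ = 0.5511; ρ = a/2 = 0.2756
P₀ = 0.567938 (from M/M/c formula)
C(c,a) = [a^c/(c!(1−ρ))]·P₀ = [0.30374/(2·0.7244)]·0.567938
= 0.20963·0.567938 = 0.119059

Final: 0.119059


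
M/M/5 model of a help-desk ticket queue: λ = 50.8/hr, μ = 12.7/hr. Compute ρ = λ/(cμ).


ρ = λ/(cμ) = 50.8/(5·12.7) = 50.8/63.50 = 0.8000

Final: 0.8000


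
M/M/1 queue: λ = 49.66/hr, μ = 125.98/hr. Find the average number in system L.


ρ = λ/μ = 49.66/125.98 = 0.3942
L = ρ/(1−ρ) = 0.3942/(1 − 0.3942) = 0.3942/0.6058 = 0.6507

Final: 0.6507


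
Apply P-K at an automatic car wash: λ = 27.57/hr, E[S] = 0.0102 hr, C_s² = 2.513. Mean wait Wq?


ρ = λ·E[S] = 27.57·0.0102 = 0.2812
E[S²] = E[S]²(1+C_s²) = 0.0102²·(1+2.513) = 0.0003655
Wq = λ·E[S²]/(2(1−ρ)) = 27.57·0.0003655/(2·0.7188) = 0.007009 hr

Final: 0.007009 hr


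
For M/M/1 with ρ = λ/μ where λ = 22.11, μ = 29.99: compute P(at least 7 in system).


ρ = 22.11/29.99 = 0.7372
P(N ≥ n) = ρ^n = 0.7372^7 = 0.118382

Final: 0.118382


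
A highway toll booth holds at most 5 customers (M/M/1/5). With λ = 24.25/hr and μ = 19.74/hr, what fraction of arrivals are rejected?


ρ = λ/μ = 24.25/19.74 = 1.2285
P_K = (1−ρ)ρ^K/(1−ρ^(K+1)) = (-0.2285·2.797841)/(1 − 3.437064)
= -0.639223/-2.437064 = 0.262292

Final: 0.262292


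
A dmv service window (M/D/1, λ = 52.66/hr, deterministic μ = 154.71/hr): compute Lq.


ρ = 52.66/154.71 = 0.3404
M/D/1: Lq = ρ²/(2(1−ρ)) = 0.1159/(2·0.6596) = 0.08782

Final: 0.08782


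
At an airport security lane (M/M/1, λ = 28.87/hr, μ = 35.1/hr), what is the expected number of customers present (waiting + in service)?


ρ = λ/μ = 28.87/35.1 = 0.8225
L = ρ/(1−ρ) = 0.8225/(1 − 0.8225) = 0.8225/0.1775 = 4.6340

Final: 4.6340


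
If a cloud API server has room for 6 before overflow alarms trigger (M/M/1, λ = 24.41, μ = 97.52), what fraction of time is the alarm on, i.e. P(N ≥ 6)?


ρ = 24.41/97.52 = 0.2503
P(N ≥ n) = ρ^n = 0.2503^6 = 0.0002459

Final: 0.0002459


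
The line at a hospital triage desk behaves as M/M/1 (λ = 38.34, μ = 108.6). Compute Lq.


ρ = 38.34/108.6 = 0.3530
Lq = ρ²/(1−ρ) = 0.1246/0.6470 = 0.1926

Final: 0.1926


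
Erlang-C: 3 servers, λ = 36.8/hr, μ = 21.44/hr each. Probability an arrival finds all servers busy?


a = λ/μ = 1.7164; ρ = a/3 = 0.5721
P₀ = 0.162358 (from M/M/c formula)
C(c,a) = [a^c/(c!(1−ρ))]·P₀ = [5.05672/(6·0.4279)]·0.162358
= 1.96977·0.162358 = 0.319808

Final: 0.319808


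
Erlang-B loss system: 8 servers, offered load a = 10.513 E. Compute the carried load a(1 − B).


B(8,10.513) = 0.361700 (Erlang-B)
Carried load = a(1 − B) = 10.513·(1 − 0.361700) = 10.513·0.638300 = 6.7104 E

Final: 6.7104 Erlangs


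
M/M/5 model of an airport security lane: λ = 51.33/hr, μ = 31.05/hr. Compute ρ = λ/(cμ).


ρ = λ/(cμ) = 51.33/(5·31.05) = 51.33/155.25 = 0.3306

Final: 0.3306


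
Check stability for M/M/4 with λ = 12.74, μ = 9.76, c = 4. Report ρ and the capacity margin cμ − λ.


Total capacity cμ = 4·9.76 = 39.04/hr
ρ = λ/(cμ) = 12.74/39.04 = 0.3263
Stable ⇔ ρ < 1: YES
Spare capacity = cμ − λ = 39.04 − 12.74 = 26.30/hr

Final: ρ = 0.3263; stable; margin = 26.30/hr


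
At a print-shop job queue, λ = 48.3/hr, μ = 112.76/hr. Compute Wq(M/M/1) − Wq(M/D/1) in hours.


ρ = 48.3/112.76 = 0.4283
Wq(M/M/1) = ρ/(μ−λ) = 0.4283/64.46 = 0.006645 hr
Wq(M/D/1) = ρ/(2(μ−λ)) = 0.003323 hr
Savings = 0.006645 − 0.003323 = 0.003323 hr

Final: 0.003323 hr


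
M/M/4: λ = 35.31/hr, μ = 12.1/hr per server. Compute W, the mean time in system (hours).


a = 2.9182; ρ = 0.7295; P₀ = 0.042571
Lq = P₀·a^c·ρ/(c!(1−ρ)²) = 1.28297
Wq = Lq/λ = 1.28297/35.31 = 0.03633 hr
W = Wq + 1/μ = 0.03633 + 0.08264 = 0.11898 hr

Final: 0.11898 hr


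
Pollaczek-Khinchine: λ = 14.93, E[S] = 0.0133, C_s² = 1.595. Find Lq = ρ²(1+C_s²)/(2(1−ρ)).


ρ = λ·E[S] = 14.93·0.0133 = 0.1986
Lq = ρ²(1+C_s²)/(2(1−ρ)) = 0.03943·(1+1.595)/(2·0.8014)
= 0.03943·2.5950/1.6029 = 0.06384

Final: 0.06384


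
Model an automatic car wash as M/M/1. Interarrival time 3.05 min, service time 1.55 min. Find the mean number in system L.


λ = 60/3.05 = 19.6721 /hr
μ = 60/1.55 = 38.7097 /hr
ρ = λ/μ = 19.6721/38.7097 = 0.5082
L = ρ/(1−ρ) = 0.5082/0.4918 = 1.0333

Final: 1.0333


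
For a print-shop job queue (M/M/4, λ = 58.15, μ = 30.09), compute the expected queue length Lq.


a = λ/μ = 1.9325; ρ = a/4 = 0.4831
P₀ = 0.140308
Lq = P₀·a^c·ρ / (c!·(1−ρ)²) = 0.140308·13.94794·0.4831/(24·0.26715)
= 0.14747

Final: 0.14747


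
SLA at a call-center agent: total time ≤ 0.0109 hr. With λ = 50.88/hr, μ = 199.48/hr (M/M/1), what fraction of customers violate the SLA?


W ~ Exponential(μ−λ) for M/M/1.
μ − λ = 199.48 − 50.88 = 148.6000
P(W > t) = e^{−(μ−λ)t} = e^{−1.6197} = 0.197950

Final: 0.197950


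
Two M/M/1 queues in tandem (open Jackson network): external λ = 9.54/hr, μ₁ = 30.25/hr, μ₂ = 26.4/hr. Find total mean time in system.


Each node sees arrival rate λ = 9.54/hr (tandem ⇒ throughput preserved).
W₁ = 1/(μ₁−λ) = 1/(30.25−9.54) = 0.04829 hr
W₂ = 1/(μ₂−λ) = 1/(26.4−9.54) = 0.05931 hr
W_total = W₁ + W₂ = 0.04829 + 0.05931 = 0.10760 hr

Final: 0.10760 hr


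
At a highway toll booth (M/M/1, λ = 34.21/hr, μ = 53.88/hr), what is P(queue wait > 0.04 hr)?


ρ = 34.21/53.88 = 0.6349
P(Wq > t) = ρ·e^{−(μ−λ)t} = 0.6349·e^{−0.7868}
= 0.6349·0.455299 = 0.289083

Final: 0.289083


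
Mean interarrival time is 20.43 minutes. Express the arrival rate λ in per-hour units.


λ = 1/(interarrival time) in consistent units.
1 hour = 60 min, so λ = 60/20.43 = 2.9369 per hour

Final: 2.9369 /hr


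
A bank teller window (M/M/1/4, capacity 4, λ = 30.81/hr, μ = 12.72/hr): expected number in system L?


ρ = 30.81/12.72 = 2.4222
L = ρ[1 − (K+1)ρ^K + Kρ^(K+1)] / [(1−ρ)(1−ρ^(K+1))]
Numerator: 2.4222·(1 − 5·34.420593 + 4·83.372521) = 393.329180
Denominator: (-1.4222)·(-82.372521) = 117.147713
L = 393.329180/117.147713 = 3.3575

Final: 3.3575


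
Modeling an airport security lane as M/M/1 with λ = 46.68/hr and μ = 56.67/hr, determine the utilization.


ρ = λ/μ = 46.68/56.67 = 0.8237

Final: 0.8237


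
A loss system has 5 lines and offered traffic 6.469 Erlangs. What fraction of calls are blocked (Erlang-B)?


B(c,a) = (a^c/c!) / Σ_{k=0}^{c} a^k/k!
a^5/5! = 94.407068
Σ terms (k=0..5): 1.00000 + 6.46900 + 20.92398 + 45.11908 + 72.96883 + 94.40707 = 240.887952
B = 94.407068/240.887952 = 0.391913

Final: 0.391913


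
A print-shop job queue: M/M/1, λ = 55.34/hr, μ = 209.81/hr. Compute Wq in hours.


ρ = 55.34/209.81 = 0.2638
Wq = ρ/(μ−λ) = 0.2638/(209.81 − 55.34) = 0.2638/154.47 = 0.001708 hr

Final: 0.001708 hr


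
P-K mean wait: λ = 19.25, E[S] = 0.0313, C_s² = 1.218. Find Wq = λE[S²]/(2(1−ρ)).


ρ = λ·E[S] = 19.25·0.0313 = 0.6025
E[S²] = E[S]²(1+C_s²) = 0.0313²·(1+1.218) = 0.002173
Wq = λ·E[S²]/(2(1−ρ)) = 19.25·0.002173/(2·0.3975) = 0.05262 hr

Final: 0.05262 hr


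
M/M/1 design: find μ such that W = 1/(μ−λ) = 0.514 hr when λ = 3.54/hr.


W = 1/(μ−λ) ⇒ μ − λ = 1/W = 1/0.514 = 1.9455
μ = λ + 1/W = 3.54 + 1.9455 = 5.4855 per hr

Final: 5.4855 /hr


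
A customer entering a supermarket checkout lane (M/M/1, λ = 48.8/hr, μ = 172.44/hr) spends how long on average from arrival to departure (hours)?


W = 1/(μ−λ) = 1/(172.44 − 48.8) = 1/123.64 = 0.008088 hr

Final: 0.008088 hr


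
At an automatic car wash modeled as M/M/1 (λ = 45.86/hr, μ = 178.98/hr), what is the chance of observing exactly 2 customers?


ρ = 45.86/178.98 = 0.2562
P_n = (1−ρ)·ρ^n = (1 − 0.2562)·0.2562^2 = 0.7438·0.065654 = 0.048831

Final: 0.048831


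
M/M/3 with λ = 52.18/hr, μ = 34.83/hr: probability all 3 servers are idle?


a = λ/μ = 52.18/34.83 = 1.4981; ρ = a/c = 0.4994
Σ_{k=0}^{2} a^k/k! (terms k=0..2) = 1.00000 + 1.49813 + 1.12220 = 3.62034
Tail: a^3/(3!(1−ρ)) = 3.36242/(6·0.5006) = 1.11941
P₀ = 1/(3.62034 + 1.11941) = 1/4.73975 = 0.210982

Final: 0.210982


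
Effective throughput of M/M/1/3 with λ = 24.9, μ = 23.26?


ρ = 1.0705; P_K = (1−ρ)ρ^3/(1−ρ^4) = 0.276099
λ_eff = λ(1 − P_K) = 24.9·(1 − 0.276099) = 24.9·0.723901 = 18.0251 /hr

Final: 18.0251 /hr


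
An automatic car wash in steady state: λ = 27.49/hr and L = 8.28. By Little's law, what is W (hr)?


W = L/λ = 8.28/27.49 = 0.3012 hr

Final: 0.3012 hr


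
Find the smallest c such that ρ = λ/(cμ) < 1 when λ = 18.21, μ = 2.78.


Stability requires cμ > λ ⇔ c > λ/μ.
λ/μ = 18.21/2.78 = 6.5504
Minimum integer c = ⌊6.5504⌋ + 1 = 7
Check: 7·2.78 = 19.46 > 18.21, while 6·2.78 = 16.68 ≤ 18.21

Final: 7 servers


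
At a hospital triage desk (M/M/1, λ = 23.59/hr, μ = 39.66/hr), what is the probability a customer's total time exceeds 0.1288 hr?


W ~ Exponential(μ−λ) for M/M/1.
μ − λ = 39.66 − 23.59 = 16.0700
P(W > t) = e^{−(μ−λ)t} = e^{−2.0698} = 0.126209

Final: 0.126209


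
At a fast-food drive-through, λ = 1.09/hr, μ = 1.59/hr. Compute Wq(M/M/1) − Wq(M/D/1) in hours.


ρ = 1.09/1.59 = 0.6855
Wq(M/M/1) = ρ/(μ−λ) = 0.6855/0.5000 = 1.37107 hr
Wq(M/D/1) = ρ/(2(μ−λ)) = 0.68553 hr
Savings = 1.37107 − 0.68553 = 0.68553 hr

Final: 0.68553 hr


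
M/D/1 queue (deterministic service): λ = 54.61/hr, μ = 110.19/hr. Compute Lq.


ρ = 54.61/110.19 = 0.4956
M/D/1: Lq = ρ²/(2(1−ρ)) = 0.2456/(2·0.5044) = 0.24347

Final: 0.24347


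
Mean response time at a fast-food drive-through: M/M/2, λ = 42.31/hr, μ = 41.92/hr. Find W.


a = 1.0093; ρ = 0.5047; P₀ = 0.329211
Lq = P₀·a^c·ρ/(c!(1−ρ)²) = 0.34487
Wq = Lq/λ = 0.34487/42.31 = 0.008151 hr
W = Wq + 1/μ = 0.008151 + 0.02385 = 0.03201 hr

Final: 0.03201 hr


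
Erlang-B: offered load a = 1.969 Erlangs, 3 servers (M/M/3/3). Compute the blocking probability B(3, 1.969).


B(c,a) = (a^c/c!) / Σ_{k=0}^{c} a^k/k!
a^3/3! = 1.272289
Σ terms (k=0..3): 1.00000 + 1.96900 + 1.93848 + 1.27229 = 6.179770
B = 1.272289/6.179770 = 0.205880

Final: 0.205880


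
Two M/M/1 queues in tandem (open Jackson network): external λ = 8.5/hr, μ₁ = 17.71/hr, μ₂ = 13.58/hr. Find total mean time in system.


Each node sees arrival rate λ = 8.5/hr (tandem ⇒ throughput preserved).
W₁ = 1/(μ₁−λ) = 1/(17.71−8.5) = 0.10858 hr
W₂ = 1/(μ₂−λ) = 1/(13.58−8.5) = 0.19685 hr
W_total = W₁ + W₂ = 0.10858 + 0.19685 = 0.30543 hr

Final: 0.30543 hr


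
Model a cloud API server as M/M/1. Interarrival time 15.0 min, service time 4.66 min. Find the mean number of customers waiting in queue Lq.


λ = 60/15.0 = 4.0000 /hr
μ = 60/4.66 = 12.8755 /hr
ρ = λ/μ = 4.0000/12.8755 = 0.3107
Lq = ρ²/(1−ρ) = 0.09651/0.6893 = 0.1400

Final: 0.1400


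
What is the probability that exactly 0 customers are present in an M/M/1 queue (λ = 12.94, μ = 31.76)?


ρ = 12.94/31.76 = 0.4074
P_n = (1−ρ)·ρ^n = (1 − 0.4074)·0.4074^0 = 0.5926·1.000000 = 0.592569

Final: 0.592569


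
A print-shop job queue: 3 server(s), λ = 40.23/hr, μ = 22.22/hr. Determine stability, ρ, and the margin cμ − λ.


Total capacity cμ = 3·22.22 = 66.66/hr
ρ = λ/(cμ) = 40.23/66.66 = 0.6035
Stable ⇔ ρ < 1: YES
Spare capacity = cμ − λ = 66.66 − 40.23 = 26.43/hr

Final: ρ = 0.6035; stable; margin = 26.43/hr


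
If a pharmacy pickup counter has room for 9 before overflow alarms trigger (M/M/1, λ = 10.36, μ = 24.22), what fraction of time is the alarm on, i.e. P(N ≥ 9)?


ρ = 10.36/24.22 = 0.4277
P(N ≥ n) = ρ^n = 0.4277^9 = 0.0004794

Final: 0.0004794


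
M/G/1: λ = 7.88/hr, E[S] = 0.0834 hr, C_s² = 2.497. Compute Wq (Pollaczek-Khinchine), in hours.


ρ = λ·E[S] = 7.88·0.0834 = 0.6572
E[S²] = E[S]²(1+C_s²) = 0.0834²·(1+2.497) = 0.024324
Wq = λ·E[S²]/(2(1−ρ)) = 7.88·0.024324/(2·0.3428) = 0.27956 hr

Final: 0.27956 hr


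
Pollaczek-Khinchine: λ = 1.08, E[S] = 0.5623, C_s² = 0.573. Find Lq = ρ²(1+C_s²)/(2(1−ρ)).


ρ = λ·E[S] = 1.08·0.5623 = 0.6073
Lq = ρ²(1+C_s²)/(2(1−ρ)) = 0.3688·(1+0.573)/(2·0.3927)
= 0.3688·1.5730/0.7854 = 0.73859

Final: 0.73859


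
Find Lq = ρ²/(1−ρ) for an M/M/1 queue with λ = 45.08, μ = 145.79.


ρ = 45.08/145.79 = 0.3092
Lq = ρ²/(1−ρ) = 0.09561/0.6908 = 0.1384

Final: 0.1384


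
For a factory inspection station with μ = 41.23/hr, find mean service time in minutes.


Mean service time = 1/μ = 1/41.23 hour = 0.02425 hour
In minutes: 0.02425 × 60 = 1.4553 min

Final: 1.4553 min


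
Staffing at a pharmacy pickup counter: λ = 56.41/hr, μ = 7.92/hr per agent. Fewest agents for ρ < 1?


Stability requires cμ > λ ⇔ c > λ/μ.
λ/μ = 56.41/7.92 = 7.1225
Minimum integer c = ⌊7.1225⌋ + 1 = 8
Check: 8·7.92 = 63.36 > 56.41, while 7·7.92 = 55.44 ≤ 56.41

Final: 8 servers


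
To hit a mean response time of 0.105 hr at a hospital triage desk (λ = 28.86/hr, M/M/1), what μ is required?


W = 1/(μ−λ) ⇒ μ − λ = 1/W = 1/0.105 = 9.5238
μ = λ + 1/W = 28.86 + 9.5238 = 38.3838 per hr

Final: 38.3838 /hr


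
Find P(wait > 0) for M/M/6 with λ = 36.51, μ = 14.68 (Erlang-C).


a = λ/μ = 2.4871; ρ = a/6 = 0.4145
P₀ = 0.082698 (from M/M/c formula)
C(c,a) = [a^c/(c!(1−ρ))]·P₀ = [236.65444/(720·0.5855)]·0.082698
= 0.56139·0.082698 = 0.046425

Final: 0.046425


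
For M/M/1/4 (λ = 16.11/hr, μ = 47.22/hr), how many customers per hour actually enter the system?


ρ = 0.3412; P_K = (1−ρ)ρ^4/(1−ρ^5) = 0.008967
λ_eff = λ(1 − P_K) = 16.11·(1 − 0.008967) = 16.11·0.991033 = 15.9655 /hr

Final: 15.9655 /hr


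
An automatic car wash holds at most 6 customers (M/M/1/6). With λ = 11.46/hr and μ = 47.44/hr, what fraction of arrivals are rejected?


ρ = λ/μ = 11.46/47.44 = 0.2416
P_K = (1−ρ)ρ^K/(1−ρ^(K+1)) = (0.7584·0.0001987)/(1 − 0.00004800)
= 0.0001507/0.999952 = 0.0001507

Final: 0.0001507


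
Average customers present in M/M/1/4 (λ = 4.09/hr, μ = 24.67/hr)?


ρ = 4.09/24.67 = 0.1658
L = ρ[1 − (K+1)ρ^K + Kρ^(K+1)] / [(1−ρ)(1−ρ^(K+1))]
Numerator: 0.1658·(1 − 5·0.0007555 + 4·0.0001252) = 0.165245
Denominator: (0.8342)·(0.999875) = 0.834107
L = 0.165245/0.834107 = 0.1981

Final: 0.1981


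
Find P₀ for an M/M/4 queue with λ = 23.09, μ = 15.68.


a = λ/μ = 23.09/15.68 = 1.4726; ρ = a/c = 0.3681
Σ_{k=0}^{3} a^k/k! (terms k=0..3) = 1.00000 + 1.47258 + 1.08424 + 0.53221 = 4.08903
Tail: a^4/(4!(1−ρ)) = 4.70231/(24·0.6319) = 0.31009
P₀ = 1/(4.08903 + 0.31009) = 1/4.39911 = 0.227319

Final: 0.227319


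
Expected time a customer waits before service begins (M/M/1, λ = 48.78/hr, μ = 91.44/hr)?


ρ = 48.78/91.44 = 0.5335
Wq = ρ/(μ−λ) = 0.5335/(91.44 − 48.78) = 0.5335/42.66 = 0.01251 hr

Final: 0.01251 hr


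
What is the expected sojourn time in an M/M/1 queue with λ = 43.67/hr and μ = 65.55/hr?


W = 1/(μ−λ) = 1/(65.55 − 43.67) = 1/21.88 = 0.04570 hr

Final: 0.04570 hr


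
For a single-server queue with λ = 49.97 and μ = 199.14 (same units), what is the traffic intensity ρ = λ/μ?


ρ = λ/μ = 49.97/199.14 = 0.2509

Final: 0.2509


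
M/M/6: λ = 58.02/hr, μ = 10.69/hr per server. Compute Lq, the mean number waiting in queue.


a = λ/μ = 5.4275; ρ = a/6 = 0.9046
P₀ = 0.002019
Lq = P₀·a^c·ρ / (c!·(1−ρ)²) = 0.002019·25562.31107·0.9046/(720·0.009104)
= 7.12208

Final: 7.12208


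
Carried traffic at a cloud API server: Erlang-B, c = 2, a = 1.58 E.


B(2,1.58) = 0.326054 (Erlang-B)
Carried load = a(1 − B) = 1.58·(1 − 0.326054) = 1.58·0.673946 = 1.0648 E

Final: 1.0648 Erlangs


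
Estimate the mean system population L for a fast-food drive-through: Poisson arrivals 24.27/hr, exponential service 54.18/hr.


ρ = λ/μ = 24.27/54.18 = 0.4480
L = ρ/(1−ρ) = 0.4480/(1 − 0.4480) = 0.4480/0.5520 = 0.8114

Final: 0.8114


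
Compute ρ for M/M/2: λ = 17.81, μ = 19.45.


ρ = λ/(cμ) = 17.81/(2·19.45) = 17.81/38.90 = 0.4578

Final: 0.4578


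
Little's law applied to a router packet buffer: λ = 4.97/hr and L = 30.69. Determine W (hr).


W = L/λ = 30.69/4.97 = 6.1751 hr

Final: 6.1751 hr


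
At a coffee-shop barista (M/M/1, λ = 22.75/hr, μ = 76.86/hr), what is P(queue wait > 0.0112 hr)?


ρ = 22.75/76.86 = 0.2960
P(Wq > t) = ρ·e^{−(μ−λ)t} = 0.2960·e^{−0.6060}
= 0.2960·0.545511 = 0.161467

Final: 0.161467


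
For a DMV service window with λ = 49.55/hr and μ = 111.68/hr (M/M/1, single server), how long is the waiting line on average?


ρ = 49.55/111.68 = 0.4437
Lq = ρ²/(1−ρ) = 0.1969/0.5563 = 0.3538

Final: 0.3538


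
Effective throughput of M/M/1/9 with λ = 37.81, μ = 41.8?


ρ = 0.9045; P_K = (1−ρ)ρ^9/(1−ρ^10) = 0.061102
λ_eff = λ(1 − P_K) = 37.81·(1 − 0.061102) = 37.81·0.938898 = 35.4997 /hr

Final: 35.4997 /hr


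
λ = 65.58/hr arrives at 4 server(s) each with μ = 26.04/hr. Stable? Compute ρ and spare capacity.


Total capacity cμ = 4·26.04 = 104.16/hr
ρ = λ/(cμ) = 65.58/104.16 = 0.6296
Stable ⇔ ρ < 1: YES
Spare capacity = cμ − λ = 104.16 − 65.58 = 38.58/hr

Final: ρ = 0.6296; stable; margin = 38.58/hr


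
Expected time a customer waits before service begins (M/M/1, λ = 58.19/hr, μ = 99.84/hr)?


ρ = 58.19/99.84 = 0.5828
Wq = ρ/(μ−λ) = 0.5828/(99.84 − 58.19) = 0.5828/41.65 = 0.01399 hr

Final: 0.01399 hr


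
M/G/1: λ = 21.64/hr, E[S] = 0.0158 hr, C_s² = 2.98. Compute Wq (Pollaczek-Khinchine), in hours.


ρ = λ·E[S] = 21.64·0.0158 = 0.3419
E[S²] = E[S]²(1+C_s²) = 0.0158²·(1+2.98) = 0.0009936
Wq = λ·E[S²]/(2(1−ρ)) = 21.64·0.0009936/(2·0.6581) = 0.01634 hr

Final: 0.01634 hr


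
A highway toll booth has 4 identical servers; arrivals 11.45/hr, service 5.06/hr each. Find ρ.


ρ = λ/(cμ) = 11.45/(4·5.06) = 11.45/20.24 = 0.5657

Final: 0.5657


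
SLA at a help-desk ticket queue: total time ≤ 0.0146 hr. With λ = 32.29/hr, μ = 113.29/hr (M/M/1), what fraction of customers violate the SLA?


W ~ Exponential(μ−λ) for M/M/1.
μ − λ = 113.29 − 32.29 = 81.0000
P(W > t) = e^{−(μ−λ)t} = e^{−1.1826} = 0.306481

Final: 0.306481


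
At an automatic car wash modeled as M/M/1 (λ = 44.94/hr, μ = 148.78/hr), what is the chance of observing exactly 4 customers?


ρ = 44.94/148.78 = 0.3021
P_n = (1−ρ)·ρ^n = (1 − 0.3021)·0.3021^4 = 0.6979·0.008324 = 0.005810

Final: 0.005810


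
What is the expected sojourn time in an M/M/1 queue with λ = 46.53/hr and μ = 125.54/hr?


W = 1/(μ−λ) = 1/(125.54 − 46.53) = 1/79.01 = 0.01266 hr

Final: 0.01266 hr


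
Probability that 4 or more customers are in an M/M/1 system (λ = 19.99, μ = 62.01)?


ρ = 19.99/62.01 = 0.3224
P(N ≥ n) = ρ^n = 0.3224^4 = 0.010800

Final: 0.010800


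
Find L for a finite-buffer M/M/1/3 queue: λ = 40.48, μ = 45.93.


ρ = 40.48/45.93 = 0.8813
L = ρ[1 − (K+1)ρ^K + Kρ^(K+1)] / [(1−ρ)(1−ρ^(K+1))]
Numerator: 0.8813·(1 − 4·0.684593 + 3·0.603360) = 0.063200
Denominator: (0.1187)·(0.396640) = 0.047065
L = 0.063200/0.047065 = 1.3428

Final: 1.3428


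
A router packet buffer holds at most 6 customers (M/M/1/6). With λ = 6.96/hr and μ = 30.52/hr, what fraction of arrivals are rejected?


ρ = λ/μ = 6.96/30.52 = 0.2280
P_K = (1−ρ)ρ^K/(1−ρ^(K+1)) = (0.7720·0.0001407)/(1 − 0.00003208)
= 0.0001086/0.999968 = 0.0001086

Final: 0.0001086


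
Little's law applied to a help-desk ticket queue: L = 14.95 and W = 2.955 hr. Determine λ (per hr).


λ = L/W = 14.95/2.955 = 5.0592 /hr

Final: 5.0592 /hr


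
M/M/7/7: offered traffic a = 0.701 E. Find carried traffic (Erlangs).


B(7,0.701) = 0.000008188 (Erlang-B)
Carried load = a(1 − B) = 0.701·(1 − 0.000008188) = 0.701·0.999992 = 0.7010 E

Final: 0.7010 Erlangs


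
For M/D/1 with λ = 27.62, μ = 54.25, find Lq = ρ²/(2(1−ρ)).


ρ = 27.62/54.25 = 0.5091
M/D/1: Lq = ρ²/(2(1−ρ)) = 0.2592/(2·0.4909) = 0.26403

Final: 0.26403


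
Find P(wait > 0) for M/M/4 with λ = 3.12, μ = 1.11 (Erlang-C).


a = λ/μ = 2.8108; ρ = a/4 = 0.7027
P₀ = 0.049479 (from M/M/c formula)
C(c,a) = [a^c/(c!(1−ρ))]·P₀ = [62.42039/(24·0.2973)]·0.049479
= 8.74831·0.049479 = 0.432856

Final: 0.432856


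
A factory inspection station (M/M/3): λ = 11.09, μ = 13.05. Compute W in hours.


a = 0.8498; ρ = 0.2833; P₀ = 0.424880
Lq = P₀·a^c·ρ/(c!(1−ρ)²) = 0.02396
Wq = Lq/λ = 0.02396/11.09 = 0.002161 hr
W = Wq + 1/μ = 0.002161 + 0.07663 = 0.07879 hr

Final: 0.07879 hr


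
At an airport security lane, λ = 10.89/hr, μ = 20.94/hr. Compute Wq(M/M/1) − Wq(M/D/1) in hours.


ρ = 10.89/20.94 = 0.5201
Wq(M/M/1) = ρ/(μ−λ) = 0.5201/10.05 = 0.05175 hr
Wq(M/D/1) = ρ/(2(μ−λ)) = 0.02587 hr
Savings = 0.05175 − 0.02587 = 0.02587 hr

Final: 0.02587 hr


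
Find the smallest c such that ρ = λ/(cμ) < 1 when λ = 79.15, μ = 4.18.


Stability requires cμ > λ ⇔ c > λ/μ.
λ/μ = 79.15/4.18 = 18.9354
Minimum integer c = ⌊18.9354⌋ + 1 = 19
Check: 19·4.18 = 79.42 > 79.15, while 18·4.18 = 75.24 ≤ 79.15

Final: 19 servers


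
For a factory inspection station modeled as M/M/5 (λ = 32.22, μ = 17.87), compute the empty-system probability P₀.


a = λ/μ = 32.22/17.87 = 1.8030; ρ = a/c = 0.3606
Σ_{k=0}^{4} a^k/k! (terms k=0..4) = 1.00000 + 1.80302 + 1.62544 + 0.97690 + 0.44034 = 5.84571
Tail: a^5/(5!(1−ρ)) = 19.05482/(120·0.6394) = 0.24834
P₀ = 1/(5.84571 + 0.24834) = 1/6.09406 = 0.164094

Final: 0.164094


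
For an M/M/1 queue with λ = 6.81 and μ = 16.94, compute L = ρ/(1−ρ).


ρ = λ/μ = 6.81/16.94 = 0.4020
L = ρ/(1−ρ) = 0.4020/(1 − 0.4020) = 0.4020/0.5980 = 0.6723

Final: 0.6723


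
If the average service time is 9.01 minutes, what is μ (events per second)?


μ = 1/(service time) in consistent units.
1 second = 0.0166667 min, so μ = 0.0166667/9.01 = 0.001850 per second

Final: 0.001850 /sec


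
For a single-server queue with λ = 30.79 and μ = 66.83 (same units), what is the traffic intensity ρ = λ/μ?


ρ = λ/μ = 30.79/66.83 = 0.4607

Final: 0.4607


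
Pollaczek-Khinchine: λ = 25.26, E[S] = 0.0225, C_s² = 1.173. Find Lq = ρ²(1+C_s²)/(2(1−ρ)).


ρ = λ·E[S] = 25.26·0.0225 = 0.5684
Lq = ρ²(1+C_s²)/(2(1−ρ)) = 0.3230·(1+1.173)/(2·0.4316)
= 0.3230·2.1730/0.8633 = 0.81307

Final: 0.81307


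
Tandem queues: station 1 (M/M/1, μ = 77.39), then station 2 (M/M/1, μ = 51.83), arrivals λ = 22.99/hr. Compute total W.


Each node sees arrival rate λ = 22.99/hr (tandem ⇒ throughput preserved).
W₁ = 1/(μ₁−λ) = 1/(77.39−22.99) = 0.01838 hr
W₂ = 1/(μ₂−λ) = 1/(51.83−22.99) = 0.03467 hr
W_total = W₁ + W₂ = 0.01838 + 0.03467 = 0.05306 hr

Final: 0.05306 hr


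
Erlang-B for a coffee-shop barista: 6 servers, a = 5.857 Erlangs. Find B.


B(c,a) = (a^c/c!) / Σ_{k=0}^{c} a^k/k!
a^6/6! = 56.068488
Σ terms (k=0..6): 1.00000 + 5.85700 + 17.15222 + 33.48686 + 49.03313 + 57.43741 + 56.06849 = 220.035120
B = 56.068488/220.035120 = 0.254816

Final: 0.254816


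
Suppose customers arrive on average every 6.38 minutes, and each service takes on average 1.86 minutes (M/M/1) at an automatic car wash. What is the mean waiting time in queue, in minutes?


λ = 60/6.38 = 9.4044 /hr
μ = 60/1.86 = 32.2581 /hr
ρ = λ/μ = 9.4044/32.2581 = 0.2915
Wq = ρ/(μ−λ) = 0.2915/(32.2581−9.4044) = 0.01276 hr
In minutes: 0.01276·60 = 0.7654 min

Final: 0.7654 min


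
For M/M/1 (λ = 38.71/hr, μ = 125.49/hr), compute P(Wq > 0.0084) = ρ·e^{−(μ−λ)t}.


ρ = 38.71/125.49 = 0.3085
P(Wq > t) = ρ·e^{−(μ−λ)t} = 0.3085·e^{−0.7290}
= 0.3085·0.482414 = 0.148811

Final: 0.148811


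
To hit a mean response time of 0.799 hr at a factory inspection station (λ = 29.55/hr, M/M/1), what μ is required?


W = 1/(μ−λ) ⇒ μ − λ = 1/W = 1/0.799 = 1.2516
μ = λ + 1/W = 29.55 + 1.2516 = 30.8016 per hr

Final: 30.8016 /hr


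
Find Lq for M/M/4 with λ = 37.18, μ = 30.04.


a = λ/μ = 1.2377; ρ = a/4 = 0.3094
P₀ = 0.288918
Lq = P₀·a^c·ρ / (c!·(1−ρ)²) = 0.288918·2.34659·0.3094/(24·0.47690)
= 0.01833

Final: 0.01833


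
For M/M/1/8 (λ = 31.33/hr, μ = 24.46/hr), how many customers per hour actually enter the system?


ρ = 1.2809; P_K = (1−ρ)ρ^8/(1−ρ^9) = 0.245762
λ_eff = λ(1 − P_K) = 31.33·(1 − 0.245762) = 31.33·0.754238 = 23.6303 /hr

Final: 23.6303 /hr
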